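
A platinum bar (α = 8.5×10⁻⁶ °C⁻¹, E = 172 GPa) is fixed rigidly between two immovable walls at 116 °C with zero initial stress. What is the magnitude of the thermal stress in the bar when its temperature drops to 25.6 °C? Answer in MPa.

Fully constrained: the free strain ε = αΔT is blocked, so σ = Eε = EαΔT.
|ΔT| = 90.4 K
σ = 172×10⁹ × 8.5×10⁻⁶ × 90.4 = 1.32×10⁸ Pa

σ = 132 MPa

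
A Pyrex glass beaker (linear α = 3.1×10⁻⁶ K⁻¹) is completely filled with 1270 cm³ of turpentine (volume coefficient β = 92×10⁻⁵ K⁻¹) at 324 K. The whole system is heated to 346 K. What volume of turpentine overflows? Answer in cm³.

25.4 cm³

The beaker also expands: β_container ≈ 3α = 9.3×10⁻⁶ /K
Net overflow = V₀(β_liq − 3α_cont)ΔT
β − 3α = 9.20×10⁻⁴ − 9.3×10⁻⁶ = 9.107×10⁻⁴ /K; ΔT = 22 K
ΔV = 1270 × 9.107×10⁻⁴ × 22 = 25.4 cm³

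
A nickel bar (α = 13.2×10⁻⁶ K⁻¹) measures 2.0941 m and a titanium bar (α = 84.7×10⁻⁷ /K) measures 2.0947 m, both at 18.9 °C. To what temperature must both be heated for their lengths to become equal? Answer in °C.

L₁(1 + α₁ΔT) = L₂(1 + α₂ΔT) ⇒ ΔT = (L₂ − L₁)/(α₁L₁ − α₂L₂)
L₂ − L₁ = 2.0947 − 2.0941 = 6.00×10⁻⁴ m
α₁L₁ − α₂L₂ = 13.2×10⁻⁶×2.0941 − 84.7×10⁻⁷×2.0947 = 9.900011×10⁻⁶ m/K
ΔT = 6.00×10⁻⁴ / 9.900011×10⁻⁶ = 60.6060 K
T = 18.9 + 60.6060 = 79.5060 °C

T = 79.51 °C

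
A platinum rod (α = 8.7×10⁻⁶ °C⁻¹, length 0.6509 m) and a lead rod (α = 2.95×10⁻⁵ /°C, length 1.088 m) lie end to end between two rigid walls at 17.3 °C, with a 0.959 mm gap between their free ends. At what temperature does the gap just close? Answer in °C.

α₁L₁ = 5.66283×10⁻⁶ m/K, α₂L₂ = 3.2096×10⁻⁵ m/K → total 3.775883×10⁻⁵ m/K
ΔT = g/(α₁L₁+α₂L₂) = 9.59×10⁻⁴ / 3.775883×10⁻⁵ = 25.398 K
T = 17.3 + 25.398 = 42.698 °C

T = 42.7 °C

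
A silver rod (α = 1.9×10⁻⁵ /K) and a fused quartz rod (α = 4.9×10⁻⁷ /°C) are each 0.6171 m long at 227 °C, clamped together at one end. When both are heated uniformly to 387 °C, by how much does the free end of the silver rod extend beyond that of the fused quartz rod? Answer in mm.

ΔT = 160 K
silver: ΔL = 1.9×10⁻⁵ × 0.6171 m × 160 = 1.8760×10⁻³ m = 1.8760 mm
fused quartz: ΔL = 4.9×10⁻⁷ × 0.6171 m × 160 = 4.8381×10⁻⁵ m = 0.048381 mm
difference = 1.8760 − 0.048381 = 1.827619 mm

1.83 mm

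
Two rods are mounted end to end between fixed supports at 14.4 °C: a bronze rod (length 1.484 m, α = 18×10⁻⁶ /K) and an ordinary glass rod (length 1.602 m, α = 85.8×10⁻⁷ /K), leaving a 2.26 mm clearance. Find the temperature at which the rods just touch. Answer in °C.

Gap closes when ΔL₁ + ΔL₂ = 2.26 mm = 2.26×10⁻³ m
(α₁L₁ + α₂L₂)ΔT = g
α₁L₁ + α₂L₂ = 18×10⁻⁶×1.484 + 85.8×10⁻⁷×1.602 = 4.045716×10⁻⁵ m/K
ΔT = 2.26×10⁻³ / 4.045716×10⁻⁵ = 55.862 K
T = 14.4 + 55.862 = 70.262 °C

T = 70.3 °C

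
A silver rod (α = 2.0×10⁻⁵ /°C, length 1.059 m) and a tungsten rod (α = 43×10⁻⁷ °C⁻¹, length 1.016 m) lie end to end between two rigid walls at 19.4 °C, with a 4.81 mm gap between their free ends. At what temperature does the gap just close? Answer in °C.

α₁L₁ = 2.118×10⁻⁵ m/K, α₂L₂ = 4.3688×10⁻⁶ m/K → total 2.55488×10⁻⁵ m/K
ΔT = g/(α₁L₁+α₂L₂) = 4.81×10⁻³ / 2.55488×10⁻⁵ = 188.27 K
T = 19.4 + 188.27 = 207.67 °C

T = 208 °C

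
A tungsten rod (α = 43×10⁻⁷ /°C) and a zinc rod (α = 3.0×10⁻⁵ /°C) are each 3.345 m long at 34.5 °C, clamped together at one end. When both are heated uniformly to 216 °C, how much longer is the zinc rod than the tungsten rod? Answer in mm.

ΔT = 181.5 K
tungsten: ΔL = 43×10⁻⁷ × 3.345 m × 181.5 = 2.6106×10⁻³ m = 2.6106 mm
zinc: ΔL = 3.0×10⁻⁵ × 3.345 m × 181.5 = 1.8214×10⁻² m = 18.214 mm
difference = 18.214 − 2.6106 = 15.6034 mm

15.6 mm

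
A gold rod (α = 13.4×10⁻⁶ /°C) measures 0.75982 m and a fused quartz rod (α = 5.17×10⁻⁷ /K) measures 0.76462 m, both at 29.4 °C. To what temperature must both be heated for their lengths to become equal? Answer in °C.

T = 519.9 °C

Equal length when α₁L₁ΔT − α₂L₂ΔT = L₂ − L₁ = 4.80×10⁻³ m
α₁L₁ = 1.0181588×10⁻⁵, α₂L₂ = 3.9530854×10⁻⁷ → Δ(αL) = 9.78627946×10⁻⁶ m/K
ΔT = 4.80×10⁻³ / 9.78627946×10⁻⁶ = 490.483 K, so T = 29.4 + 490.483 = 519.883 °C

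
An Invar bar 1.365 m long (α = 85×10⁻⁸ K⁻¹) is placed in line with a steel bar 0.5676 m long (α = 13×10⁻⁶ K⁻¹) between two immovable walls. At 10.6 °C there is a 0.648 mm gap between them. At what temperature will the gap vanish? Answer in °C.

T = 86.5 °C

α₁L₁ = 1.16025×10⁻⁶ m/K, α₂L₂ = 7.3788×10⁻⁶ m/K → total 8.53905×10⁻⁶ m/K
ΔT = g/(α₁L₁+α₂L₂) = 6.48×10⁻⁴ / 8.53905×10⁻⁶ = 75.887 K
T = 10.6 + 75.887 = 86.487 °C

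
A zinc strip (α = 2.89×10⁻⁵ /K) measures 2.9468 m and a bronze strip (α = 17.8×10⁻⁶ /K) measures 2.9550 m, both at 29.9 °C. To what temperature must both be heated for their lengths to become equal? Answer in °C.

T = 281.7 °C

L₁(1 + α₁ΔT) = L₂(1 + α₂ΔT) ⇒ ΔT = (L₂ − L₁)/(α₁L₁ − α₂L₂)
L₂ − L₁ = 2.9550 − 2.9468 = 8.20×10⁻³ m
α₁L₁ − α₂L₂ = 2.89×10⁻⁵×2.9468 − 17.8×10⁻⁶×2.9550 = 3.256352×10⁻⁵ m/K
ΔT = 8.20×10⁻³ / 3.256352×10⁻⁵ = 251.816 K
T = 29.9 + 251.816 = 281.716 °C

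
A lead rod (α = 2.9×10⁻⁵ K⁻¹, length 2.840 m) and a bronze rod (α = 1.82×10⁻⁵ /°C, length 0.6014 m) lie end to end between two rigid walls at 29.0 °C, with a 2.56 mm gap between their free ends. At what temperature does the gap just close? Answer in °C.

Gap closes when ΔL₁ + ΔL₂ = 2.56 mm = 2.56×10⁻³ m
(α₁L₁ + α₂L₂)ΔT = g
α₁L₁ + α₂L₂ = 2.9×10⁻⁵×2.840 + 1.82×10⁻⁵×0.6014 = 9.330548×10⁻⁵ m/K
ΔT = 2.56×10⁻³ / 9.330548×10⁻⁵ = 27.437 K
T = 29.0 + 27.437 = 56.437 °C

T = 56.4 °C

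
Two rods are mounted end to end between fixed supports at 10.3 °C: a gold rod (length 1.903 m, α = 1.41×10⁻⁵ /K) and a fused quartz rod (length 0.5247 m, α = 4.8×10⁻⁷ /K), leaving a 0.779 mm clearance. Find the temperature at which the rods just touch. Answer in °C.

T = 39.1 °C

Gap closes when ΔL₁ + ΔL₂ = 0.779 mm = 7.79×10⁻⁴ m
(α₁L₁ + α₂L₂)ΔT = g
α₁L₁ + α₂L₂ = 1.41×10⁻⁵×1.903 + 4.8×10⁻⁷×0.5247 = 2.7084156×10⁻⁵ m/K
ΔT = 7.79×10⁻⁴ / 2.7084156×10⁻⁵ = 28.762 K
T = 10.3 + 28.762 = 39.062 °C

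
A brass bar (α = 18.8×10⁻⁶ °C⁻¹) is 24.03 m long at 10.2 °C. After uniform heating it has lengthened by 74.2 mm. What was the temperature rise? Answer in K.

ΔT = 164 K

ΔL = αL₀ΔT ⇒ ΔT = ΔL / (αL₀)
ΔT = 74.2×10⁻³ m / (18.8×10⁻⁶ × 24.03 m) = 164.25 K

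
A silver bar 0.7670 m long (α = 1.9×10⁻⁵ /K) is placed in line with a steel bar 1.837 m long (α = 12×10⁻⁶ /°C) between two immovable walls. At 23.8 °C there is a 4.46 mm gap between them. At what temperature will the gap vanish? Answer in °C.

Gap closes when ΔL₁ + ΔL₂ = 4.46 mm = 4.46×10⁻³ m
(α₁L₁ + α₂L₂)ΔT = g
α₁L₁ + α₂L₂ = 1.9×10⁻⁵×0.7670 + 12×10⁻⁶×1.837 = 3.6617×10⁻⁵ m/K
ΔT = 4.46×10⁻³ / 3.6617×10⁻⁵ = 121.80 K
T = 23.8 + 121.80 = 145.60 °C

T = 146 °C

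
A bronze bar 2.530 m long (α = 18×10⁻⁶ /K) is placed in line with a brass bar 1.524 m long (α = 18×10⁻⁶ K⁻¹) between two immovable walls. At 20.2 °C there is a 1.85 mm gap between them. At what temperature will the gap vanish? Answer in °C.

α₁L₁ = 4.554×10⁻⁵ m/K, α₂L₂ = 2.7432×10⁻⁵ m/K → total 7.2972×10⁻⁵ m/K
ΔT = g/(α₁L₁+α₂L₂) = 1.85×10⁻³ / 7.2972×10⁻⁵ = 25.352 K
T = 20.2 + 25.352 = 45.552 °C

T = 45.6 °C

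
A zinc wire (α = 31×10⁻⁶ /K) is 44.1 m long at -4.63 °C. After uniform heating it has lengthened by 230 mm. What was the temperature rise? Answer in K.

ΔL = αL₀ΔT ⇒ ΔT = ΔL / (αL₀)
ΔT = 230×10⁻³ m / (31×10⁻⁶ × 44.1 m) = 168.24 K

ΔT = 168 K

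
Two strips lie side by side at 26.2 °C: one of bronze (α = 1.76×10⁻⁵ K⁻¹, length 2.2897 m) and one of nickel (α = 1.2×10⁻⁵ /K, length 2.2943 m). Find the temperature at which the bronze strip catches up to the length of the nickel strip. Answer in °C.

L₁(1 + α₁ΔT) = L₂(1 + α₂ΔT) ⇒ ΔT = (L₂ − L₁)/(α₁L₁ − α₂L₂)
L₂ − L₁ = 2.2943 − 2.2897 = 4.60×10⁻³ m
α₁L₁ − α₂L₂ = 1.76×10⁻⁵×2.2897 − 1.2×10⁻⁵×2.2943 = 1.276712×10⁻⁵ m/K
ΔT = 4.60×10⁻³ / 1.276712×10⁻⁵ = 360.301 K
T = 26.2 + 360.301 = 386.501 °C

T = 386.5 °C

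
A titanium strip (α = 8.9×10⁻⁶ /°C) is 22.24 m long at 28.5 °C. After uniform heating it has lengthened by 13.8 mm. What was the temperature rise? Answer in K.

ΔL = αL₀ΔT ⇒ ΔT = ΔL / (αL₀)
ΔT = 13.8×10⁻³ m / (8.9×10⁻⁶ × 22.24 m) = 69.720 K

ΔT = 69.7 K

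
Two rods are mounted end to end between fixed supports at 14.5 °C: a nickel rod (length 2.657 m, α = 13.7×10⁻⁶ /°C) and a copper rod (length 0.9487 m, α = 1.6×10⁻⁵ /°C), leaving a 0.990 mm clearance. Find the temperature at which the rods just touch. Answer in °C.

T = 33.7 °C

Gap closes when ΔL₁ + ΔL₂ = 0.990 mm = 9.90×10⁻⁴ m
(α₁L₁ + α₂L₂)ΔT = g
α₁L₁ + α₂L₂ = 13.7×10⁻⁶×2.657 + 1.6×10⁻⁵×0.9487 = 5.15801×10⁻⁵ m/K
ΔT = 9.90×10⁻⁴ / 5.15801×10⁻⁵ = 19.193 K
T = 14.5 + 19.193 = 33.693 °C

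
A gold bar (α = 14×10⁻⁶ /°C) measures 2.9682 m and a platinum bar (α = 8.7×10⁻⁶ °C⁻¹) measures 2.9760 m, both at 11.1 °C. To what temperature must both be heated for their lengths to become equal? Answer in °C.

Equal length when α₁L₁ΔT − α₂L₂ΔT = L₂ − L₁ = 7.80×10⁻³ m
α₁L₁ = 4.15548×10⁻⁵, α₂L₂ = 2.58912×10⁻⁵ → Δ(αL) = 1.56636×10⁻⁵ m/K
ΔT = 7.80×10⁻³ / 1.56636×10⁻⁵ = 497.970 K, so T = 11.1 + 497.970 = 509.070 °C

T = 509.1 °C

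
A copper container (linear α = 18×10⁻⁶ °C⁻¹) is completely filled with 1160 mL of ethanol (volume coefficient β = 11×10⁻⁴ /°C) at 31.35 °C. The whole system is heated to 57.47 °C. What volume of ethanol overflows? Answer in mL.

The container also expands: β_container ≈ 3α = 5.4×10⁻⁵ /K
Net overflow = V₀(β_liq − 3α_cont)ΔT
β − 3α = 1.10×10⁻³ − 5.4×10⁻⁵ = 1.046×10⁻³ /K; ΔT = 26.12 K
ΔV = 1160 × 1.046×10⁻³ × 26.12 = 31.7 mL

31.7 mL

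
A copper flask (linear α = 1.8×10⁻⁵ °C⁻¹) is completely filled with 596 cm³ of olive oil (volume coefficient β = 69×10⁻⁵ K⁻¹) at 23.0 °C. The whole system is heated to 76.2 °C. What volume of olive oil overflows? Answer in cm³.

The flask also expands: β_container ≈ 3α = 5.4×10⁻⁵ /K
Net overflow = V₀(β_liq − 3α_cont)ΔT
β − 3α = 6.90×10⁻⁴ − 5.4×10⁻⁵ = 6.36×10⁻⁴ /K; ΔT = 53.2 K
ΔV = 596 × 6.36×10⁻⁴ × 53.2 = 20.2 cm³

20.2 cm³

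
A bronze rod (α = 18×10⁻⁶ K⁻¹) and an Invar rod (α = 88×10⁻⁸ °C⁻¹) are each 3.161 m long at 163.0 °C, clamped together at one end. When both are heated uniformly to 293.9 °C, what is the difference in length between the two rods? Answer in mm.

ΔT = 130.9 K
bronze: ΔL = 18×10⁻⁶ × 3.161 m × 130.9 = 7.4479×10⁻³ m = 7.4479 mm
Invar: ΔL = 88×10⁻⁸ × 3.161 m × 130.9 = 3.6412×10⁻⁴ m = 0.36412 mm
difference = 7.4479 − 0.36412 = 7.08378 mm

7.08 mm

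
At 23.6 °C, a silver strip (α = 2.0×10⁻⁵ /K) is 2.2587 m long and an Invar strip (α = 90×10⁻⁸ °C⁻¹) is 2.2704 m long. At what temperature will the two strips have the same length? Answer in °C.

T = 294.9 °C

Equal length when α₁L₁ΔT − α₂L₂ΔT = L₂ − L₁ = 1.17×10⁻² m
α₁L₁ = 4.5174×10⁻⁵, α₂L₂ = 2.04336×10⁻⁶ → Δ(αL) = 4.313064×10⁻⁵ m/K
ΔT = 1.17×10⁻² / 4.313064×10⁻⁵ = 271.269 K, so T = 23.6 + 271.269 = 294.869 °C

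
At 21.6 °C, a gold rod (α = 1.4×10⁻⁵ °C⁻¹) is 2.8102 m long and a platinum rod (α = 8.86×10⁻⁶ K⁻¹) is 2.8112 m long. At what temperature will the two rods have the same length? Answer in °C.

T = 90.87 °C

L₁(1 + α₁ΔT) = L₂(1 + α₂ΔT) ⇒ ΔT = (L₂ − L₁)/(α₁L₁ − α₂L₂)
L₂ − L₁ = 2.8112 − 2.8102 = 1.00×10⁻³ m
α₁L₁ − α₂L₂ = 1.4×10⁻⁵×2.8102 − 8.86×10⁻⁶×2.8112 = 1.4435568×10⁻⁵ m/K
ΔT = 1.00×10⁻³ / 1.4435568×10⁻⁵ = 69.2733 K
T = 21.6 + 69.2733 = 90.8733 °C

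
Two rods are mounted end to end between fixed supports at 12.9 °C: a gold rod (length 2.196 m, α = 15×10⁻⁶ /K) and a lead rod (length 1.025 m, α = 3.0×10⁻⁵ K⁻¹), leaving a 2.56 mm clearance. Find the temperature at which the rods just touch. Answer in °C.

T = 53.1 °C

Gap closes when ΔL₁ + ΔL₂ = 2.56 mm = 2.56×10⁻³ m
(α₁L₁ + α₂L₂)ΔT = g
α₁L₁ + α₂L₂ = 15×10⁻⁶×2.196 + 3.0×10⁻⁵×1.025 = 6.369×10⁻⁵ m/K
ΔT = 2.56×10⁻³ / 6.369×10⁻⁵ = 40.195 K
T = 12.9 + 40.195 = 53.095 °C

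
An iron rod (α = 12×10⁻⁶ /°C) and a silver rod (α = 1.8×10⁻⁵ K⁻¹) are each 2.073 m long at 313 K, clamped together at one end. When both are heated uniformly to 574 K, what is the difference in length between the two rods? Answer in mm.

3.25 mm

ΔT = 261 K
iron: ΔL = 12×10⁻⁶ × 2.073 m × 261 = 6.4926×10⁻³ m = 6.4926 mm
silver: ΔL = 1.8×10⁻⁵ × 2.073 m × 261 = 9.7390×10⁻³ m = 9.7390 mm
difference = 9.7390 − 6.4926 = 3.2464 mm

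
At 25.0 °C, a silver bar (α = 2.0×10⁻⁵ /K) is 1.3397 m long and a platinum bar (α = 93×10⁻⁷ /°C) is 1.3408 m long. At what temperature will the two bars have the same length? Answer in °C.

L₁(1 + α₁ΔT) = L₂(1 + α₂ΔT) ⇒ ΔT = (L₂ − L₁)/(α₁L₁ − α₂L₂)
L₂ − L₁ = 1.3408 − 1.3397 = 1.10×10⁻³ m
α₁L₁ − α₂L₂ = 2.0×10⁻⁵×1.3397 − 93×10⁻⁷×1.3408 = 1.432456×10⁻⁵ m/K
ΔT = 1.10×10⁻³ / 1.432456×10⁻⁵ = 76.791 K
T = 25.0 + 76.791 = 101.791 °C

T = 101.8 °C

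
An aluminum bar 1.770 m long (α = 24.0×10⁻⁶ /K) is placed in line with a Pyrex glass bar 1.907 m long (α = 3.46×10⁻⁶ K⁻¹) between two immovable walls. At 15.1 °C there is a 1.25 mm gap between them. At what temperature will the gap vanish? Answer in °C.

T = 40.6 °C

α₁L₁ = 4.248×10⁻⁵ m/K, α₂L₂ = 6.59822×10⁻⁶ m/K → total 4.907822×10⁻⁵ m/K
ΔT = g/(α₁L₁+α₂L₂) = 1.25×10⁻³ / 4.907822×10⁻⁵ = 25.470 K
T = 15.1 + 25.470 = 40.570 °C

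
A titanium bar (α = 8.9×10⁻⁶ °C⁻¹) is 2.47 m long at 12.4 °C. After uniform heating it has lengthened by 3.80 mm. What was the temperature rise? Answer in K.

ΔT = 173 K

ΔL = αL₀ΔT ⇒ ΔT = ΔL / (αL₀)
ΔT = 3.80×10⁻³ m / (8.9×10⁻⁶ × 2.47 m) = 172.86 K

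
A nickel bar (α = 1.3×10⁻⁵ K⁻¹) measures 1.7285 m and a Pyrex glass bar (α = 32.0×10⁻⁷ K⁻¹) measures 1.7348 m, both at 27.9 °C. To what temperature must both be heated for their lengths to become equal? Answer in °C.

Equal length when α₁L₁ΔT − α₂L₂ΔT = L₂ − L₁ = 6.30×10⁻³ m
α₁L₁ = 2.24705×10⁻⁵, α₂L₂ = 5.55136×10⁻⁶ → Δ(αL) = 1.691914×10⁻⁵ m/K
ΔT = 6.30×10⁻³ / 1.691914×10⁻⁵ = 372.359 K, so T = 27.9 + 372.359 = 400.259 °C

T = 400.3 °C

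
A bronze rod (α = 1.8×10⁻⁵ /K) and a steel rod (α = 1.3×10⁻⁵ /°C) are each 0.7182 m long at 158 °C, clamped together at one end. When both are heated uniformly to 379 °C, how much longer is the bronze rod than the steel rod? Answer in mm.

ΔT = 221 K
bronze: ΔL = 1.8×10⁻⁵ × 0.7182 m × 221 = 2.8570×10⁻³ m = 2.8570 mm
steel: ΔL = 1.3×10⁻⁵ × 0.7182 m × 221 = 2.0634×10⁻³ m = 2.0634 mm
difference = 2.8570 − 2.0634 = 0.7936 mm

0.794 mm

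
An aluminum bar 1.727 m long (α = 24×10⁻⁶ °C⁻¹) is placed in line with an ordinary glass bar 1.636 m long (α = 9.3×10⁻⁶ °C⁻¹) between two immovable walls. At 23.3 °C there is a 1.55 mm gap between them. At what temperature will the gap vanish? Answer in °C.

T = 50.7 °C

α₁L₁ = 4.1448×10⁻⁵ m/K, α₂L₂ = 1.52148×10⁻⁵ m/K → total 5.66628×10⁻⁵ m/K
ΔT = g/(α₁L₁+α₂L₂) = 1.55×10⁻³ / 5.66628×10⁻⁵ = 27.355 K
T = 23.3 + 27.355 = 50.655 °C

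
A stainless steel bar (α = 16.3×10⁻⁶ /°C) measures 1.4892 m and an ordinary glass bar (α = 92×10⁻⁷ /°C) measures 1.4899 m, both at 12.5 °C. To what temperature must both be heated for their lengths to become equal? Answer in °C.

Equal length when α₁L₁ΔT − α₂L₂ΔT = L₂ − L₁ = 7.00×10⁻⁴ m
α₁L₁ = 2.427396×10⁻⁵, α₂L₂ = 1.370708×10⁻⁵ → Δ(αL) = 1.056688×10⁻⁵ m/K
ΔT = 7.00×10⁻⁴ / 1.056688×10⁻⁵ = 66.2447 K, so T = 12.5 + 66.2447 = 78.7447 °C

T = 78.74 °C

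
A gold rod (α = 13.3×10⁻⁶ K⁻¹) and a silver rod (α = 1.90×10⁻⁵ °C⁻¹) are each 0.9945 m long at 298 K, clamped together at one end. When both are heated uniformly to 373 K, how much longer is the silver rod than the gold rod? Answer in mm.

ΔT = 75 K
gold: ΔL = 13.3×10⁻⁶ × 0.9945 m × 75 = 9.9201×10⁻⁴ m = 0.99201 mm
silver: ΔL = 1.90×10⁻⁵ × 0.9945 m × 75 = 1.4172×10⁻³ m = 1.4172 mm
difference = 1.4172 − 0.99201 = 0.42519 mm

0.425 mm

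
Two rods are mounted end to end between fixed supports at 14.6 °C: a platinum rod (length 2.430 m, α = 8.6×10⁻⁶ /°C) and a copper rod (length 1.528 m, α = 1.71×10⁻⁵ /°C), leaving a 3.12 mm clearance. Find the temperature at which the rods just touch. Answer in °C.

T = 80.9 °C

Gap closes when ΔL₁ + ΔL₂ = 3.12 mm = 3.12×10⁻³ m
(α₁L₁ + α₂L₂)ΔT = g
α₁L₁ + α₂L₂ = 8.6×10⁻⁶×2.430 + 1.71×10⁻⁵×1.528 = 4.70268×10⁻⁵ m/K
ΔT = 3.12×10⁻³ / 4.70268×10⁻⁵ = 66.345 K
T = 14.6 + 66.345 = 80.945 °C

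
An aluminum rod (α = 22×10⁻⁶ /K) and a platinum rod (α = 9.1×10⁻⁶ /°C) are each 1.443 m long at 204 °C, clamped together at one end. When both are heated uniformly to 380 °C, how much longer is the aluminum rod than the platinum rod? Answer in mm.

3.28 mm

ΔT = 176 K
aluminum: ΔL = 22×10⁻⁶ × 1.443 m × 176 = 5.5873×10⁻³ m = 5.5873 mm
platinum: ΔL = 9.1×10⁻⁶ × 1.443 m × 176 = 2.3111×10⁻³ m = 2.3111 mm
difference = 5.5873 − 2.3111 = 3.2762 mm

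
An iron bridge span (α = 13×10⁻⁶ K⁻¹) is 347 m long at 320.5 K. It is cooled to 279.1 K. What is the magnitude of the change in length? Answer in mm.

ΔL = 187 mm

|ΔT| = |279.1 − 320.5| = 41.4 K
ΔL = αL₀ΔT = (13×10⁻⁶)(347)(41.4) = 1.87×10⁻¹ m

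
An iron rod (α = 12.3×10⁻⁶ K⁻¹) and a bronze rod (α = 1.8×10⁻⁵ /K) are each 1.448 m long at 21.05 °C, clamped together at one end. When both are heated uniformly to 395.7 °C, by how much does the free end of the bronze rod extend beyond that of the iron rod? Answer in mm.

3.09 mm

ΔT = 374.65 K
iron: ΔL = 12.3×10⁻⁶ × 1.448 m × 374.65 = 6.6727×10⁻³ m = 6.6727 mm
bronze: ΔL = 1.8×10⁻⁵ × 1.448 m × 374.65 = 9.7649×10⁻³ m = 9.7649 mm
difference = 9.7649 − 6.6727 = 3.0922 mm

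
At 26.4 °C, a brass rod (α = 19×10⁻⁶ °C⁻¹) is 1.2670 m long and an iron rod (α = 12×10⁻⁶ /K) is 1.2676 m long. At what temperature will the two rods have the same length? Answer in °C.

Equal length when α₁L₁ΔT − α₂L₂ΔT = L₂ − L₁ = 6.00×10⁻⁴ m
α₁L₁ = 2.4073×10⁻⁵, α₂L₂ = 1.52112×10⁻⁵ → Δ(αL) = 8.8618×10⁻⁶ m/K
ΔT = 6.00×10⁻⁴ / 8.8618×10⁻⁶ = 67.7063 K, so T = 26.4 + 67.7063 = 94.1063 °C

T = 94.11 °C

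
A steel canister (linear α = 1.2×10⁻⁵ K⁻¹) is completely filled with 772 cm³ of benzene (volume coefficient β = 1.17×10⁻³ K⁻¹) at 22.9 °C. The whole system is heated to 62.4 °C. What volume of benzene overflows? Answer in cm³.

The canister also expands: β_container ≈ 3α = 3.6×10⁻⁵ /K
Net overflow = V₀(β_liq − 3α_cont)ΔT
β − 3α = 1.17×10⁻³ − 3.6×10⁻⁵ = 1.134×10⁻³ /K; ΔT = 39.5 K
ΔV = 772 × 1.134×10⁻³ × 39.5 = 34.6 cm³

34.6 cm³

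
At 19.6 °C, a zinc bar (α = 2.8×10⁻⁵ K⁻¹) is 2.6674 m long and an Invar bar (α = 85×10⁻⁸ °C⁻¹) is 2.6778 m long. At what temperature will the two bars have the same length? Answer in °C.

Equal length when α₁L₁ΔT − α₂L₂ΔT = L₂ − L₁ = 1.04×10⁻² m
α₁L₁ = 7.46872×10⁻⁵, α₂L₂ = 2.27613×10⁻⁶ → Δ(αL) = 7.241107×10⁻⁵ m/K
ΔT = 1.04×10⁻² / 7.241107×10⁻⁵ = 143.624 K, so T = 19.6 + 143.624 = 163.224 °C

T = 163.2 °C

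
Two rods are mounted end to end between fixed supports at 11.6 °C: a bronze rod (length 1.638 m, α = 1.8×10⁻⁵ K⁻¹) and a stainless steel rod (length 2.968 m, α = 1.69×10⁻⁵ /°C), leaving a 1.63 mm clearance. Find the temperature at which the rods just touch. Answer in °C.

T = 32.1 °C

α₁L₁ = 2.9484×10⁻⁵ m/K, α₂L₂ = 5.01592×10⁻⁵ m/K → total 7.96432×10⁻⁵ m/K
ΔT = g/(α₁L₁+α₂L₂) = 1.63×10⁻³ / 7.96432×10⁻⁵ = 20.466 K
T = 11.6 + 20.466 = 32.066 °C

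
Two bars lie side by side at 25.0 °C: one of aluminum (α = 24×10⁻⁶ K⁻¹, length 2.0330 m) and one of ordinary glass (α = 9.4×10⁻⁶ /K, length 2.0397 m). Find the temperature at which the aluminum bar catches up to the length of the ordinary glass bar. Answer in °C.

T = 251.2 °C

Equal length when α₁L₁ΔT − α₂L₂ΔT = L₂ − L₁ = 6.70×10⁻³ m
α₁L₁ = 4.8792×10⁻⁵, α₂L₂ = 1.917318×10⁻⁵ → Δ(αL) = 2.961882×10⁻⁵ m/K
ΔT = 6.70×10⁻³ / 2.961882×10⁻⁵ = 226.208 K, so T = 25.0 + 226.208 = 251.208 °C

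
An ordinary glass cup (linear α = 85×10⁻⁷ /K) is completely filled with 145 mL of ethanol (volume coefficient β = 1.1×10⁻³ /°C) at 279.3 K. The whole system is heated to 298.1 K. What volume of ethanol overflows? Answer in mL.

The cup also expands: β_container ≈ 3α = 2.55×10⁻⁵ /K
Net overflow = V₀(β_liq − 3α_cont)ΔT
β − 3α = 1.10×10⁻³ − 2.55×10⁻⁵ = 1.0745×10⁻³ /K; ΔT = 18.8 K
ΔV = 145 × 1.0745×10⁻³ × 18.8 = 2.93 mL

2.93 mL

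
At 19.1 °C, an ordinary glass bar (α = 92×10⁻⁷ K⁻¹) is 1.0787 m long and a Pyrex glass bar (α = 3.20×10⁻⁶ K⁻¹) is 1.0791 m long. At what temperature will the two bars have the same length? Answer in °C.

Equal length when α₁L₁ΔT − α₂L₂ΔT = L₂ − L₁ = 4.00×10⁻⁴ m
α₁L₁ = 9.92404×10⁻⁶, α₂L₂ = 3.45312×10⁻⁶ → Δ(αL) = 6.47092×10⁻⁶ m/K
ΔT = 4.00×10⁻⁴ / 6.47092×10⁻⁶ = 61.8150 K, so T = 19.1 + 61.8150 = 80.9150 °C

T = 80.92 °C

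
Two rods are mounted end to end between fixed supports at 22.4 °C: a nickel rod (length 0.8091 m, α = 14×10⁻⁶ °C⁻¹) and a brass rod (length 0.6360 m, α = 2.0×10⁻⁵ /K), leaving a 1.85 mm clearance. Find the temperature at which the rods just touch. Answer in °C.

Gap closes when ΔL₁ + ΔL₂ = 1.85 mm = 1.85×10⁻³ m
(α₁L₁ + α₂L₂)ΔT = g
α₁L₁ + α₂L₂ = 14×10⁻⁶×0.8091 + 2.0×10⁻⁵×0.6360 = 2.40474×10⁻⁵ m/K
ΔT = 1.85×10⁻³ / 2.40474×10⁻⁵ = 76.931 K
T = 22.4 + 76.931 = 99.331 °C

T = 99.3 °C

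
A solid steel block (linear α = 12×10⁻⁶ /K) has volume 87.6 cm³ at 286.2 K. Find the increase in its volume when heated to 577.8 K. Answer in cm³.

ΔV = 0.920 cm³

Isotropic solid: β ≈ 3α = 3.6×10⁻⁵ /K; ΔT = 291.6 K
ΔV = 3αV₀ΔT = 3(12×10⁻⁶)(87.6)(291.6) = 0.920 cm³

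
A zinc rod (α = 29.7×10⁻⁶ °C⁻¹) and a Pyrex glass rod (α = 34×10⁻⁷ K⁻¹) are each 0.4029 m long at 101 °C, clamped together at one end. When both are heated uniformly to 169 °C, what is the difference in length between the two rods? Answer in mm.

0.721 mm

ΔT = 68 K
zinc: ΔL = 29.7×10⁻⁶ × 0.4029 m × 68 = 8.1370×10⁻⁴ m = 0.81370 mm
Pyrex glass: ΔL = 34×10⁻⁷ × 0.4029 m × 68 = 9.3150×10⁻⁵ m = 0.093150 mm
difference = 0.81370 − 0.093150 = 0.72055 mm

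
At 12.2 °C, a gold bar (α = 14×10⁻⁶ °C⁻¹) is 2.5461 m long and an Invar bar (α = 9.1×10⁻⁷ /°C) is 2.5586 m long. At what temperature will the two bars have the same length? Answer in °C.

T = 387.4 °C

L₁(1 + α₁ΔT) = L₂(1 + α₂ΔT) ⇒ ΔT = (L₂ − L₁)/(α₁L₁ − α₂L₂)
L₂ − L₁ = 2.5586 − 2.5461 = 1.25×10⁻² m
α₁L₁ − α₂L₂ = 14×10⁻⁶×2.5461 − 9.1×10⁻⁷×2.5586 = 3.3317074×10⁻⁵ m/K
ΔT = 1.25×10⁻² / 3.3317074×10⁻⁵ = 375.183 K
T = 12.2 + 375.183 = 387.383 °C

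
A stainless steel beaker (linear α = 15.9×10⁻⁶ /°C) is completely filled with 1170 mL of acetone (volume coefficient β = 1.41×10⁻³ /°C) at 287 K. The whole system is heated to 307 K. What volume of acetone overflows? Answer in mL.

31.9 mL

The beaker also expands: β_container ≈ 3α = 4.77×10⁻⁵ /K
Net overflow = V₀(β_liq − 3α_cont)ΔT
β − 3α = 1.41×10⁻³ − 4.77×10⁻⁵ = 1.3623×10⁻³ /K; ΔT = 20 K
ΔV = 1170 × 1.3623×10⁻³ × 20 = 31.9 mL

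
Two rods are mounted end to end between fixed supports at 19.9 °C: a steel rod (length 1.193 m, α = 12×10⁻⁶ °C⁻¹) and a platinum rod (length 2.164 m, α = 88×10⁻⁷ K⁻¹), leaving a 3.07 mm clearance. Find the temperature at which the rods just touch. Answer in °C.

T = 112 °C

α₁L₁ = 1.4316×10⁻⁵ m/K, α₂L₂ = 1.90432×10⁻⁵ m/K → total 3.33592×10⁻⁵ m/K
ΔT = g/(α₁L₁+α₂L₂) = 3.07×10⁻³ / 3.33592×10⁻⁵ = 92.03 K
T = 19.9 + 92.03 = 111.93 °C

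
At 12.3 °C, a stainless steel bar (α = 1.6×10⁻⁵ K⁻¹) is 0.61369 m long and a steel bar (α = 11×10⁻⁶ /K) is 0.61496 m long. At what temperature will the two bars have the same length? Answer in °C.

T = 428.1 °C

L₁(1 + α₁ΔT) = L₂(1 + α₂ΔT) ⇒ ΔT = (L₂ − L₁)/(α₁L₁ − α₂L₂)
L₂ − L₁ = 0.61496 − 0.61369 = 1.27×10⁻³ m
α₁L₁ − α₂L₂ = 1.6×10⁻⁵×0.61369 − 11×10⁻⁶×0.61496 = 3.05448×10⁻⁶ m/K
ΔT = 1.27×10⁻³ / 3.05448×10⁻⁶ = 415.783 K
T = 12.3 + 415.783 = 428.083 °C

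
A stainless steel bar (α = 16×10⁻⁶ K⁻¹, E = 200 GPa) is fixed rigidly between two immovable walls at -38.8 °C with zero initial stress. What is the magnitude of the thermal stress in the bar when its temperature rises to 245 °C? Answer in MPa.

Fully constrained: the free strain ε = αΔT is blocked, so σ = Eε = EαΔT.
|ΔT| = 283.8 K
σ = 200×10⁹ × 16×10⁻⁶ × 283.8 = 9.08×10⁸ Pa

σ = 908 MPa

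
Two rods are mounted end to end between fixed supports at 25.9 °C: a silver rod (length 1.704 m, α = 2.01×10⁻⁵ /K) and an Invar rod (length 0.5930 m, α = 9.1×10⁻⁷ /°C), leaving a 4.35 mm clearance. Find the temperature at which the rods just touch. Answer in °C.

Gap closes when ΔL₁ + ΔL₂ = 4.35 mm = 4.35×10⁻³ m
(α₁L₁ + α₂L₂)ΔT = g
α₁L₁ + α₂L₂ = 2.01×10⁻⁵×1.704 + 9.1×10⁻⁷×0.5930 = 3.479003×10⁻⁵ m/K
ΔT = 4.35×10⁻³ / 3.479003×10⁻⁵ = 125.04 K
T = 25.9 + 125.04 = 150.94 °C

T = 151 °C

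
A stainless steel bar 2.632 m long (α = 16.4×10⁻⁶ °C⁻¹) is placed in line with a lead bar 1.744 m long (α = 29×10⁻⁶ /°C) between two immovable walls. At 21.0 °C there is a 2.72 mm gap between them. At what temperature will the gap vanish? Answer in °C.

T = 50.0 °C

α₁L₁ = 4.31648×10⁻⁵ m/K, α₂L₂ = 5.0576×10⁻⁵ m/K → total 9.37408×10⁻⁵ m/K
ΔT = g/(α₁L₁+α₂L₂) = 2.72×10⁻³ / 9.37408×10⁻⁵ = 29.016 K
T = 21.0 + 29.016 = 50.016 °C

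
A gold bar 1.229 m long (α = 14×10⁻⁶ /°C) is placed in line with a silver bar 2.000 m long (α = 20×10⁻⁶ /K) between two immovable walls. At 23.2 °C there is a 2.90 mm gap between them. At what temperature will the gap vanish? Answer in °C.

α₁L₁ = 1.7206×10⁻⁵ m/K, α₂L₂ = 4.000×10⁻⁵ m/K → total 5.7206×10⁻⁵ m/K
ΔT = g/(α₁L₁+α₂L₂) = 2.90×10⁻³ / 5.7206×10⁻⁵ = 50.694 K
T = 23.2 + 50.694 = 73.894 °C

T = 73.9 °C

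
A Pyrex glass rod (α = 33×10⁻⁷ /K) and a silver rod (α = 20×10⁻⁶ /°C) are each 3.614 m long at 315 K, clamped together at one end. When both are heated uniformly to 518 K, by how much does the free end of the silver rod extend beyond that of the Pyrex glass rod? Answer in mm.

12.3 mm

ΔT = 203 K
Pyrex glass: ΔL = 33×10⁻⁷ × 3.614 m × 203 = 2.4210×10⁻³ m = 2.4210 mm
silver: ΔL = 20×10⁻⁶ × 3.614 m × 203 = 1.4673×10⁻² m = 14.673 mm
difference = 14.673 − 2.4210 = 12.252 mm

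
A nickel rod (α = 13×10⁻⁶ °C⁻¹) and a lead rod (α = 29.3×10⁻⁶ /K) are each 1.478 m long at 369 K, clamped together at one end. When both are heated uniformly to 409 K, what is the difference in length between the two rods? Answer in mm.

0.964 mm

ΔT = 40 K
nickel: ΔL = 13×10⁻⁶ × 1.478 m × 40 = 7.6856×10⁻⁴ m = 0.76856 mm
lead: ΔL = 29.3×10⁻⁶ × 1.478 m × 40 = 1.7322×10⁻³ m = 1.7322 mm
difference = 1.7322 − 0.76856 = 0.96364 mm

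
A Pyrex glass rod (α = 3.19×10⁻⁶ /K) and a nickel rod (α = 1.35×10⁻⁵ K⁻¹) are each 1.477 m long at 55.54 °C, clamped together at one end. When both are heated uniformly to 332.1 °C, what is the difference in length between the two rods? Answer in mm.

4.21 mm

ΔT = 276.56 K
Pyrex glass: ΔL = 3.19×10⁻⁶ × 1.477 m × 276.56 = 1.3030×10⁻³ m = 1.3030 mm
nickel: ΔL = 1.35×10⁻⁵ × 1.477 m × 276.56 = 5.5145×10⁻³ m = 5.5145 mm
difference = 5.5145 − 1.3030 = 4.2115 mm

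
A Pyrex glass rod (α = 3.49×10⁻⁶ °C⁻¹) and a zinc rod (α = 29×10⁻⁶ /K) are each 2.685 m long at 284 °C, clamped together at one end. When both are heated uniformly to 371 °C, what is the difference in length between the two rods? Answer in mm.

ΔT = 87 K
Pyrex glass: ΔL = 3.49×10⁻⁶ × 2.685 m × 87 = 8.1525×10⁻⁴ m = 0.81525 mm
zinc: ΔL = 29×10⁻⁶ × 2.685 m × 87 = 6.7743×10⁻³ m = 6.7743 mm
difference = 6.7743 − 0.81525 = 5.95905 mm

5.96 mm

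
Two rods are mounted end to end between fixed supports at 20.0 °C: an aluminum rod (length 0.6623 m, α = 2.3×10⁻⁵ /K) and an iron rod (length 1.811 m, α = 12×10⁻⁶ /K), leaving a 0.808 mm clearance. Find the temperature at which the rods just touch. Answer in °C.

T = 41.9 °C

α₁L₁ = 1.52329×10⁻⁵ m/K, α₂L₂ = 2.1732×10⁻⁵ m/K → total 3.69649×10⁻⁵ m/K
ΔT = g/(α₁L₁+α₂L₂) = 8.08×10⁻⁴ / 3.69649×10⁻⁵ = 21.859 K
T = 20.0 + 21.859 = 41.859 °C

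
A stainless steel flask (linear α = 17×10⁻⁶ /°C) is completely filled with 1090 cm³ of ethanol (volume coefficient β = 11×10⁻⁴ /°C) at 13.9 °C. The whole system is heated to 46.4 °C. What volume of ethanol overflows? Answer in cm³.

37.2 cm³

The flask also expands: β_container ≈ 3α = 5.1×10⁻⁵ /K
Net overflow = V₀(β_liq − 3α_cont)ΔT
β − 3α = 1.10×10⁻³ − 5.1×10⁻⁵ = 1.049×10⁻³ /K; ΔT = 32.5 K
ΔV = 1090 × 1.049×10⁻³ × 32.5 = 37.2 cm³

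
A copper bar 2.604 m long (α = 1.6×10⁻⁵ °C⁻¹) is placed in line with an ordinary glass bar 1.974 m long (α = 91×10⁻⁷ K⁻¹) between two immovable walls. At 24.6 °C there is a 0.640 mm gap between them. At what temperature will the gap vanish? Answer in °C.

Gap closes when ΔL₁ + ΔL₂ = 0.640 mm = 6.40×10⁻⁴ m
(α₁L₁ + α₂L₂)ΔT = g
α₁L₁ + α₂L₂ = 1.6×10⁻⁵×2.604 + 91×10⁻⁷×1.974 = 5.96274×10⁻⁵ m/K
ΔT = 6.40×10⁻⁴ / 5.96274×10⁻⁵ = 10.733 K
T = 24.6 + 10.733 = 35.333 °C

T = 35.3 °C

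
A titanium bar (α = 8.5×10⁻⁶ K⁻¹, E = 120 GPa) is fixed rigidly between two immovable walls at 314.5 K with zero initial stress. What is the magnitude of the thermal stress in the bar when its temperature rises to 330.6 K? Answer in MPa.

σ = 16.4 MPa

Fully constrained: the free strain ε = αΔT is blocked, so σ = Eε = EαΔT.
|ΔT| = 16.1 K
σ = 120×10⁹ × 8.5×10⁻⁶ × 16.1 = 1.64×10⁷ Pa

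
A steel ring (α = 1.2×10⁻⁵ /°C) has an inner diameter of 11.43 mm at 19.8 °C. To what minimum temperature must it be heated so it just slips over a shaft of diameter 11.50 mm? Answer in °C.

Required Δd = 11.50 − 11.43 = 0.07 mm
Δd = αd₀ΔT ⇒ ΔT = Δd/(αd₀) = 0.07 / (1.2×10⁻⁵ × 11.43) = 510.35 K
T_min = 19.8 + 510.35 = 530.15 °C

T = 530 °C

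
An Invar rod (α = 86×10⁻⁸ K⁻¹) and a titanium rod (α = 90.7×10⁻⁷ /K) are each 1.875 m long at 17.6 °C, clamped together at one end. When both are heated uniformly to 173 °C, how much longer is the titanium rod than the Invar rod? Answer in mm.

ΔT = 155.4 K
Invar: ΔL = 86×10⁻⁸ × 1.875 m × 155.4 = 2.5058×10⁻⁴ m = 0.25058 mm
titanium: ΔL = 90.7×10⁻⁷ × 1.875 m × 155.4 = 2.6428×10⁻³ m = 2.6428 mm
difference = 2.6428 − 0.25058 = 2.39222 mm

2.39 mm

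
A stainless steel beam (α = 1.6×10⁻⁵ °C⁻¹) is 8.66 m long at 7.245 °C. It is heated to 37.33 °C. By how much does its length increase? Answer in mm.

ΔL = 4.17 mm

|ΔT| = |37.33 − 7.245| = 30.085 K
ΔL = αL₀ΔT = (1.6×10⁻⁵)(8.66)(30.085) = 4.17×10⁻³ m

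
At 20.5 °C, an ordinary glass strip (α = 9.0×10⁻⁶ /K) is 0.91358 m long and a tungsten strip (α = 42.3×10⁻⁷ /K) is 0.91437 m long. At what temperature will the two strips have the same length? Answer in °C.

Equal length when α₁L₁ΔT − α₂L₂ΔT = L₂ − L₁ = 7.90×10⁻⁴ m
α₁L₁ = 8.22222×10⁻⁶, α₂L₂ = 3.8677851×10⁻⁶ → Δ(αL) = 4.3544349×10⁻⁶ m/K
ΔT = 7.90×10⁻⁴ / 4.3544349×10⁻⁶ = 181.424 K, so T = 20.5 + 181.424 = 201.924 °C

T = 201.9 °C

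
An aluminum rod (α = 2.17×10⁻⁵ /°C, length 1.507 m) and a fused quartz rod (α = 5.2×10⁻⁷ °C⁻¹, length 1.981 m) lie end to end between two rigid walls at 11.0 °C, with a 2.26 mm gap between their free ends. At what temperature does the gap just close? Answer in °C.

α₁L₁ = 3.27019×10⁻⁵ m/K, α₂L₂ = 1.03012×10⁻⁶ m/K → total 3.373202×10⁻⁵ m/K
ΔT = g/(α₁L₁+α₂L₂) = 2.26×10⁻³ / 3.373202×10⁻⁵ = 66.999 K
T = 11.0 + 66.999 = 77.999 °C

T = 78.0 °C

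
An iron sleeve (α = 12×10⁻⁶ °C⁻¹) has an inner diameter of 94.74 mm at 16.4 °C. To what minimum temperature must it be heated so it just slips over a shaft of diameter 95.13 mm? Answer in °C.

T = 359 °C

Required Δd = 95.13 − 94.74 = 0.39 mm
Δd = αd₀ΔT ⇒ ΔT = Δd/(αd₀) = 0.39 / (12×10⁻⁶ × 94.74) = 343.04 K
T_min = 16.4 + 343.04 = 359.44 °C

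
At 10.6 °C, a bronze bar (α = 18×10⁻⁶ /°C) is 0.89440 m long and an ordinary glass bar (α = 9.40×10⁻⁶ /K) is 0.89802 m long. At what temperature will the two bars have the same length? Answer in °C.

T = 483.3 °C

Equal length when α₁L₁ΔT − α₂L₂ΔT = L₂ − L₁ = 3.62×10⁻³ m
α₁L₁ = 1.60992×10⁻⁵, α₂L₂ = 8.441388×10⁻⁶ → Δ(αL) = 7.657812×10⁻⁶ m/K
ΔT = 3.62×10⁻³ / 7.657812×10⁻⁶ = 472.720 K, so T = 10.6 + 472.720 = 483.320 °C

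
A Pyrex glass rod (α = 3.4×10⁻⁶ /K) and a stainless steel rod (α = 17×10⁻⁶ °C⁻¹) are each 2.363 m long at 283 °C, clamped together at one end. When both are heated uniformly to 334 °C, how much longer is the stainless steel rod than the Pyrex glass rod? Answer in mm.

1.64 mm

ΔT = 51 K
Pyrex glass: ΔL = 3.4×10⁻⁶ × 2.363 m × 51 = 4.0974×10⁻⁴ m = 0.40974 mm
stainless steel: ΔL = 17×10⁻⁶ × 2.363 m × 51 = 2.0487×10⁻³ m = 2.0487 mm
difference = 2.0487 − 0.40974 = 1.63896 mm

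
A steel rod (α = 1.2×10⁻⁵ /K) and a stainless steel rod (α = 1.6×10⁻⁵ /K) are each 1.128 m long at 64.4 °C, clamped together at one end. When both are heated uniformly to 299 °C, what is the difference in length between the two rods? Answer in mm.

1.06 mm

ΔT = 234.6 K
steel: ΔL = 1.2×10⁻⁵ × 1.128 m × 234.6 = 3.1755×10⁻³ m = 3.1755 mm
stainless steel: ΔL = 1.6×10⁻⁵ × 1.128 m × 234.6 = 4.2341×10⁻³ m = 4.2341 mm
difference = 4.2341 − 3.1755 = 1.0586 mm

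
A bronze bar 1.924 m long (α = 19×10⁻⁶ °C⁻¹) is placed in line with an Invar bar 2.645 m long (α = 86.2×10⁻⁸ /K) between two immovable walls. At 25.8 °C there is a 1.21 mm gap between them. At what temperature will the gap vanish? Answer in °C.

T = 57.0 °C

Gap closes when ΔL₁ + ΔL₂ = 1.21 mm = 1.21×10⁻³ m
(α₁L₁ + α₂L₂)ΔT = g
α₁L₁ + α₂L₂ = 19×10⁻⁶×1.924 + 86.2×10⁻⁸×2.645 = 3.883599×10⁻⁵ m/K
ΔT = 1.21×10⁻³ / 3.883599×10⁻⁵ = 31.157 K
T = 25.8 + 31.157 = 56.957 °C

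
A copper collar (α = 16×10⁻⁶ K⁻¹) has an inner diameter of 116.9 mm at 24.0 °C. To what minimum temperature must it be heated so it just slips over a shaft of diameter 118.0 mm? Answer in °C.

T = 612 °C

Required Δd = 118.0 − 116.9 = 1.1 mm
Δd = αd₀ΔT ⇒ ΔT = Δd/(αd₀) = 1.1 / (16×10⁻⁶ × 116.9) = 588.11 K
T_min = 24.0 + 588.11 = 612.11 °C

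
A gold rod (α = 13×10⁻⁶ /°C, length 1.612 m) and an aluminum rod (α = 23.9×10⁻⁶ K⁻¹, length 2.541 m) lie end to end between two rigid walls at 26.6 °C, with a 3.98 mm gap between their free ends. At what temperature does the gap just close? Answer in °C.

T = 75.3 °C

α₁L₁ = 2.0956×10⁻⁵ m/K, α₂L₂ = 6.07299×10⁻⁵ m/K → total 8.16859×10⁻⁵ m/K
ΔT = g/(α₁L₁+α₂L₂) = 3.98×10⁻³ / 8.16859×10⁻⁵ = 48.723 K
T = 26.6 + 48.723 = 75.323 °C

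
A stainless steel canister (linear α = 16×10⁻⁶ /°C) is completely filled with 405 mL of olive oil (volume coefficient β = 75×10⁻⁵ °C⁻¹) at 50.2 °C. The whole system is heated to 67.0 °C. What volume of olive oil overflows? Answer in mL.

4.78 mL

The canister also expands: β_container ≈ 3α = 4.8×10⁻⁵ /K
Net overflow = V₀(β_liq − 3α_cont)ΔT
β − 3α = 7.50×10⁻⁴ − 4.8×10⁻⁵ = 7.02×10⁻⁴ /K; ΔT = 16.8 K
ΔV = 405 × 7.02×10⁻⁴ × 16.8 = 4.78 mL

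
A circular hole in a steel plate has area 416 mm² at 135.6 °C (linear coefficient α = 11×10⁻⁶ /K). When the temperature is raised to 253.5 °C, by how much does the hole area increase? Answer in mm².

Area coefficient ≈ 2α; |ΔT| = 117.9 K
ΔA = 2αA₀ΔT = 2(11×10⁻⁶)(416)(117.9) = 1.08 mm²

ΔA = 1.08 mm²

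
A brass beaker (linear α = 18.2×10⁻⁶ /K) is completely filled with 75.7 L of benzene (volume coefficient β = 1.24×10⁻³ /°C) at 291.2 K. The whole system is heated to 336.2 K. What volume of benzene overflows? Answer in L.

The beaker also expands: β_container ≈ 3α = 5.46×10⁻⁵ /K
Net overflow = V₀(β_liq − 3α_cont)ΔT
β − 3α = 1.24×10⁻³ − 5.46×10⁻⁵ = 1.1854×10⁻³ /K; ΔT = 45.0 K
ΔV = 75.7 × 1.1854×10⁻³ × 45.0 = 4.04 L

4.04 L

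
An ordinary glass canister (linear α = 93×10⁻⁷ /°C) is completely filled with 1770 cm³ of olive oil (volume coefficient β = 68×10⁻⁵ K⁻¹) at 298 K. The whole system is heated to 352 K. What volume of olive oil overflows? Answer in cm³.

62.3 cm³

The canister also expands: β_container ≈ 3α = 2.79×10⁻⁵ /K
Net overflow = V₀(β_liq − 3α_cont)ΔT
β − 3α = 6.80×10⁻⁴ − 2.79×10⁻⁵ = 6.521×10⁻⁴ /K; ΔT = 54 K
ΔV = 1770 × 6.521×10⁻⁴ × 54 = 62.3 cm³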